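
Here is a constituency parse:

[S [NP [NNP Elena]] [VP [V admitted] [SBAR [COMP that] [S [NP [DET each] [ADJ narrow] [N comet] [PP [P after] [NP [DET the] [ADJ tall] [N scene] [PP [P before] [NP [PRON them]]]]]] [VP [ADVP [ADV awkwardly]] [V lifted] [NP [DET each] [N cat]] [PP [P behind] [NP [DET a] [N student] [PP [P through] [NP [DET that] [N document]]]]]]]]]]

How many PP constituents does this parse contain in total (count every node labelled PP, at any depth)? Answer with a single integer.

4

Scanning left to right, an opening `[PP` appears at word positions 7, 11, 17, 20 — 4 in total.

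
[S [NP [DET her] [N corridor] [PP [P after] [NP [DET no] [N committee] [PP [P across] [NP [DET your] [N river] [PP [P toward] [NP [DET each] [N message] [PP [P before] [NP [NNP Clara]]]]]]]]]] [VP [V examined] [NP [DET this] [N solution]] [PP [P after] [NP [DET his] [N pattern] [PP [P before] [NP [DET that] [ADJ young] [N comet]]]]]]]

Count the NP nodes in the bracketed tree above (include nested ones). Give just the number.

Scanning left to right, an opening `[NP` appears at word positions 1, 4, 7, 10, 13, 15, 18, 21 — 8 in total.

8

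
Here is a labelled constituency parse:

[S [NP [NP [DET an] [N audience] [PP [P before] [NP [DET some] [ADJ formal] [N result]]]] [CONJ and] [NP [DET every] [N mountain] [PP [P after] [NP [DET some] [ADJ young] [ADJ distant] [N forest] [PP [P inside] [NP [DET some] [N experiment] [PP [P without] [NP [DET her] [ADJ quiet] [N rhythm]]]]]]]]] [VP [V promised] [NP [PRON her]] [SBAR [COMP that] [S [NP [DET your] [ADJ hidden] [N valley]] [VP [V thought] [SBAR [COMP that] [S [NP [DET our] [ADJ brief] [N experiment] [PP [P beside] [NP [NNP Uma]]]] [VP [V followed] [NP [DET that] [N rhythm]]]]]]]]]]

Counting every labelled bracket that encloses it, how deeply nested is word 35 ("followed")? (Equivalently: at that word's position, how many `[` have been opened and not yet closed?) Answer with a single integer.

Path from the root down to the word: S → VP → SBAR → S → VP → SBAR → S → VP → V. That is 9 enclosing brackets.

9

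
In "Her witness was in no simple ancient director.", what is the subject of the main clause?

her witness

In the main clause the verb is "was"; the NP preceding it, "her witness", is the subject.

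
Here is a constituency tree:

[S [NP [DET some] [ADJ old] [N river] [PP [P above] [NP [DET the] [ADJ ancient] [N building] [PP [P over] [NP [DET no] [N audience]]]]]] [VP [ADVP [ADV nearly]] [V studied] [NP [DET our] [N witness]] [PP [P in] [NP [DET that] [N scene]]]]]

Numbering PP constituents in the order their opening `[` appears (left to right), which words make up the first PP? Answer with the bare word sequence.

The PP opening brackets appear, in order, over: "above the ancient building over no audience"; "over no audience"; "in that scene". The first one spans "above the ancient building over no audience".

above the ancient building over no audience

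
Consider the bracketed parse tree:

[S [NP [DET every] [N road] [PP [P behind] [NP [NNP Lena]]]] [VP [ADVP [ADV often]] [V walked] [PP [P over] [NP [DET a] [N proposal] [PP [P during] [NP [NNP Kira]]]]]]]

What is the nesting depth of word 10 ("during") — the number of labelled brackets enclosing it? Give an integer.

6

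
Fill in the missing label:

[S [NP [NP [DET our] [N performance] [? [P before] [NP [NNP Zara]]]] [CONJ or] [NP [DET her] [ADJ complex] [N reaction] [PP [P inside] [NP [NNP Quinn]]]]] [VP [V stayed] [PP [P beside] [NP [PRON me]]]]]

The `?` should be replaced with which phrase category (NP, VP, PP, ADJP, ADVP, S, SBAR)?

A constituent whose immediate children are P 'before', NP is a prepositional phrase: PP.

PP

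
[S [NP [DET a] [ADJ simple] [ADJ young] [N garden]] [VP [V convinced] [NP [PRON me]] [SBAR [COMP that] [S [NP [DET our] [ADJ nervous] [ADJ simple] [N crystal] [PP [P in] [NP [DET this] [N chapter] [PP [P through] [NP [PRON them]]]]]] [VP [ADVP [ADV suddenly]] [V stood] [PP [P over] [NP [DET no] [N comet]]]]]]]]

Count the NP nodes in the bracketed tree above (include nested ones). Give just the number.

6

The NP constituents are: [NP a simple young garden]; [NP me]; [NP our nervous simple crystal in this chapter through them]; [NP this chapter through them]; [NP them]; [NP no comet]. Total: 6.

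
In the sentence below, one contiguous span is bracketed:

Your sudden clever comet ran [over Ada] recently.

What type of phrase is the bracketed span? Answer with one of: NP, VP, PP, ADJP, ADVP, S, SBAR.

The span is built around the preposition "over" — a prepositional phrase (PP).

PP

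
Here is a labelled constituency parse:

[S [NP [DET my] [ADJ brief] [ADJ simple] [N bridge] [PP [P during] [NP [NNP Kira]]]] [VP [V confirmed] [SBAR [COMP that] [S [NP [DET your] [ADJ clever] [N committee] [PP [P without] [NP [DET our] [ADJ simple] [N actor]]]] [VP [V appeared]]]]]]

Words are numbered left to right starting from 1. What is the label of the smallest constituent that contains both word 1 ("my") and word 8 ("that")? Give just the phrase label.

S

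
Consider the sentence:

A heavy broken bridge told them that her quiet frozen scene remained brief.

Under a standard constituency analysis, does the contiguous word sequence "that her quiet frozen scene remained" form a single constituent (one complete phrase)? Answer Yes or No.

No

"that" belongs to the complementizer "that" while "remained" belongs to the clause "her quiet frozen scene remained brief"; a span that runs across that boundary is not a single phrase.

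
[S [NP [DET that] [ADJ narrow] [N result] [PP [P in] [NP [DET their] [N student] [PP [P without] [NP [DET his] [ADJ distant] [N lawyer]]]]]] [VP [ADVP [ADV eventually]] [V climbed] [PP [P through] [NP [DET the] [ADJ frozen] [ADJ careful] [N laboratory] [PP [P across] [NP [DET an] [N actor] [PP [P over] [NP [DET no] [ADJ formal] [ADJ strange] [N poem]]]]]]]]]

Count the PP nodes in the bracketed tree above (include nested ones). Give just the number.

5

The PP constituents are: [PP in their student without his distant lawyer]; [PP without his distant lawyer]; [PP through the frozen careful laboratory across an actor over no formal strange poem]; [PP across an actor over no formal strange poem]; [PP over no formal strange poem]. Total: 5.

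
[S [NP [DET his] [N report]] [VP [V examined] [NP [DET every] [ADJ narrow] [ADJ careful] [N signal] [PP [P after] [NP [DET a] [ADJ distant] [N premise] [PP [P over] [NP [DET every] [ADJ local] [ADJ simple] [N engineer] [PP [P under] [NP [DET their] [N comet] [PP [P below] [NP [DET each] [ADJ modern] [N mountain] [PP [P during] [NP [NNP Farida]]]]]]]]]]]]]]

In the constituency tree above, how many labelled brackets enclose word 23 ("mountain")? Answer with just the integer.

12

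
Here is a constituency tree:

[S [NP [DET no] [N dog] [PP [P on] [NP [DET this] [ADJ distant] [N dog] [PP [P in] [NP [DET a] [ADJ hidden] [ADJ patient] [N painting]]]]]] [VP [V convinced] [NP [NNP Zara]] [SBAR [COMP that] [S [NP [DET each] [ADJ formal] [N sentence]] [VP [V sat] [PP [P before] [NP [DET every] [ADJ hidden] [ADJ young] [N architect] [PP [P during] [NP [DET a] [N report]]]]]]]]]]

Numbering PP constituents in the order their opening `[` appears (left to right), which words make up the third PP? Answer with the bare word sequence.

before every hidden young architect during a report

The PP opening brackets appear, in order, over: "on this distant dog in a hidden patient painting"; "in a hidden patient painting"; "before every hidden young architect during a report"; "during a report". The third one spans "before every hidden young architect during a report".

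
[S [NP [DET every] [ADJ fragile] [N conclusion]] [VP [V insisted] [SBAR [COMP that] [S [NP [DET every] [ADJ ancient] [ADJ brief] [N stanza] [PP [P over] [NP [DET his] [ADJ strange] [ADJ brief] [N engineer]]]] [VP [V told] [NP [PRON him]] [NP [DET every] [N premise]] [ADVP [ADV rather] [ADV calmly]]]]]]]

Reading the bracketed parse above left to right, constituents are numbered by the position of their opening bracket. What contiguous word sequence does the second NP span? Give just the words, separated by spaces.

every ancient brief stanza over his strange brief engineer

Opening `[NP` markers occur at word positions 1, 6, 11, 16, 17; the second of these opens the constituent [NP every ancient brief stanza over his strange brief engineer].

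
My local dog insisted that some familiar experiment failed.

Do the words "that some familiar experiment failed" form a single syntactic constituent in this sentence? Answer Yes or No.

These words form the whole subordinate clause headed by "that", so yes — one constituent.

Yes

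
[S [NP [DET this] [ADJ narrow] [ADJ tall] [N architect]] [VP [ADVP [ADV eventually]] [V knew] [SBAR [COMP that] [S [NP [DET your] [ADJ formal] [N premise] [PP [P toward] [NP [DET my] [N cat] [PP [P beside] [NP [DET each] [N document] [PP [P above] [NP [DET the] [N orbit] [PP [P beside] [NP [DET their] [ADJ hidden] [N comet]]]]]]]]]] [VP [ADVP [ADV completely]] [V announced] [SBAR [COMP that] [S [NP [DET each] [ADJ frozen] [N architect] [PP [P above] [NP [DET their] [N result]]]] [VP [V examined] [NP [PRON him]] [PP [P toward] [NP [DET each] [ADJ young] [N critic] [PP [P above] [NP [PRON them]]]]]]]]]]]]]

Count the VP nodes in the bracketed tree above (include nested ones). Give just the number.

Listing each VP by its span: [VP eventually knew that your formal premise toward my cat beside each document above the orbit beside their hidden comet completely announced that each frozen architect above their result examined him toward each young critic above them]; [VP completely announced that each frozen architect above their result examined him toward each young critic above them]; [VP examined him toward each young critic above them] — that makes 3.

3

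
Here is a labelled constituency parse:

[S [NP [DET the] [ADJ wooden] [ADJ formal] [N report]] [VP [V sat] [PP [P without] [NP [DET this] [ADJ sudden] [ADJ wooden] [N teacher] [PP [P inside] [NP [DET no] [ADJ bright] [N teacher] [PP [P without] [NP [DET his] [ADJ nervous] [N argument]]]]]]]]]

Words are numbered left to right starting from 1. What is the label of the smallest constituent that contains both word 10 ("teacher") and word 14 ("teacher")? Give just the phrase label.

Word 10 lies under S → VP → PP → NP → N; word 14 lies under S → VP → PP → NP → PP → NP → N. The lowest shared node is the NP.

NP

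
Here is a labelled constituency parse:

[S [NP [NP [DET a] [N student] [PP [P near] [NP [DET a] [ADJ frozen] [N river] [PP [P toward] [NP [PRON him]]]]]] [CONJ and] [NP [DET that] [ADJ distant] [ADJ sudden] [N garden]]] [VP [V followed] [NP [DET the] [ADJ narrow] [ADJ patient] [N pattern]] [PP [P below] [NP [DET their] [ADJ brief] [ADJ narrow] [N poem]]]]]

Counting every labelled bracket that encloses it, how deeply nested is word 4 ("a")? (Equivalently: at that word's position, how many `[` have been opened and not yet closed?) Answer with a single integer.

The word sits inside DET, which is inside NP, inside PP, inside NP, inside NP, inside S — 6 brackets in all.

6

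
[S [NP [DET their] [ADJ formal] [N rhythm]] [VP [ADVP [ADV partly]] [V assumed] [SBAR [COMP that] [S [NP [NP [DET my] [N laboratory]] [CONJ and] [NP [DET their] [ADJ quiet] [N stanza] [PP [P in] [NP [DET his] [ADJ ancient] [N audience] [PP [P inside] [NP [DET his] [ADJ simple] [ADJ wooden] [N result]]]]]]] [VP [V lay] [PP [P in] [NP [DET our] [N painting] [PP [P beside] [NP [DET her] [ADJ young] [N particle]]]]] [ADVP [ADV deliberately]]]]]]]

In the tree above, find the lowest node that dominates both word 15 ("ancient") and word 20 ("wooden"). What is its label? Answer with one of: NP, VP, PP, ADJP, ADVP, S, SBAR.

NP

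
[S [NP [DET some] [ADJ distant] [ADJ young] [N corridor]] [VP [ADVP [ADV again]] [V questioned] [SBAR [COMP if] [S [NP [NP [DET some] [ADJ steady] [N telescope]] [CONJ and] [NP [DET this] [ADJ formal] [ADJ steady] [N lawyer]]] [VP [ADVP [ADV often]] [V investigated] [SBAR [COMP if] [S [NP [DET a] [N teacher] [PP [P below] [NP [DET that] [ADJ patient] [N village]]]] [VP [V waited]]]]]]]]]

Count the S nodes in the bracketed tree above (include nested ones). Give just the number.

The S constituents are: [S some distant young corridor again questioned if some steady telescope and this formal steady lawyer often investigated if a teacher below that patient village waited]; [S some steady telescope and this formal steady lawyer often investigated if a teacher below that patient village waited]; [S a teacher below that patient village waited]. Total: 3.

3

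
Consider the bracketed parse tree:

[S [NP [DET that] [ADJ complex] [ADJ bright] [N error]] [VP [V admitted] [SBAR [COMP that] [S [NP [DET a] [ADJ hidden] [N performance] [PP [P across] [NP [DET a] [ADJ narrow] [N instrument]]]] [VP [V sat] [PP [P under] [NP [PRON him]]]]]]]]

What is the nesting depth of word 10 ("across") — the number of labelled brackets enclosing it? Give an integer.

7

Path from the root down to the word: S → VP → SBAR → S → NP → PP → P. That is 7 enclosing brackets.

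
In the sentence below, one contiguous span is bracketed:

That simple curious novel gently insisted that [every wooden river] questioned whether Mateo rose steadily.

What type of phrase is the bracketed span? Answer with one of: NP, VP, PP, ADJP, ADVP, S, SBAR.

NP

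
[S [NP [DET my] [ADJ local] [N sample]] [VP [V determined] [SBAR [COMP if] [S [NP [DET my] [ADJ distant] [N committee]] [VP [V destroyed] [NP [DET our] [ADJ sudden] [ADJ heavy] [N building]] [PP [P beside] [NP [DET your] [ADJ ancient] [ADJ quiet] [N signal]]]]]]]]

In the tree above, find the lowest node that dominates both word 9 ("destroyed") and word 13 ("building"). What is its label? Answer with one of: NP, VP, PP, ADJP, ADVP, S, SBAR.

VP

The smallest bracket enclosing both words is [VP destroyed our sudden heavy building beside your ancient quiet signal], so the label is VP.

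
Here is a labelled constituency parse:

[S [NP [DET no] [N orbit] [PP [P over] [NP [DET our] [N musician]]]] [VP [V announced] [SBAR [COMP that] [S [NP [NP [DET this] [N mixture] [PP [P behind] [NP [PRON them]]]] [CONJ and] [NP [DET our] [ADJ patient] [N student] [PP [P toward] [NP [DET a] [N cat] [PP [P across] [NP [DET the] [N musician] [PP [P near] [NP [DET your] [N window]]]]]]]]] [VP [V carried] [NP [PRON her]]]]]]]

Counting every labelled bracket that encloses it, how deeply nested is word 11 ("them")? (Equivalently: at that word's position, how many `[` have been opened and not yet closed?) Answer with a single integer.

9

Path from the root down to the word: S → VP → SBAR → S → NP → NP → PP → NP → PRON. That is 9 enclosing brackets.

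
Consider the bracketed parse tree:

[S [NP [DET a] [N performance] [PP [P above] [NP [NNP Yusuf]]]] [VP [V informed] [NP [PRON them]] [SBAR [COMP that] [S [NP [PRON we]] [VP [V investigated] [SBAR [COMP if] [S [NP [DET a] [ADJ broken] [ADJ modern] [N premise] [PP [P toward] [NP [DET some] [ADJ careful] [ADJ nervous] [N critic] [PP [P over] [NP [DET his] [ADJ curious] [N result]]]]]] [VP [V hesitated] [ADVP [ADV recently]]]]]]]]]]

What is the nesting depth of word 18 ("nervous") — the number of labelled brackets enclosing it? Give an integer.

11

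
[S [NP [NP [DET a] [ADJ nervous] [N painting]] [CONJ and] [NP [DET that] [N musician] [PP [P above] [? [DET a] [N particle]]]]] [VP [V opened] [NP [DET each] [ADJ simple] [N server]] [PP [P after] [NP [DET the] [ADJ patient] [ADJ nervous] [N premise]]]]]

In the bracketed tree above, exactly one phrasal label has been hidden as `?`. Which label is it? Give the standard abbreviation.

NP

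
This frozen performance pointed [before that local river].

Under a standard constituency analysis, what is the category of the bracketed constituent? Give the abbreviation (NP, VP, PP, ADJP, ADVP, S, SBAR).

PP

The bracketed span "before that local river" is headed by "before", making it a prepositional phrase (PP).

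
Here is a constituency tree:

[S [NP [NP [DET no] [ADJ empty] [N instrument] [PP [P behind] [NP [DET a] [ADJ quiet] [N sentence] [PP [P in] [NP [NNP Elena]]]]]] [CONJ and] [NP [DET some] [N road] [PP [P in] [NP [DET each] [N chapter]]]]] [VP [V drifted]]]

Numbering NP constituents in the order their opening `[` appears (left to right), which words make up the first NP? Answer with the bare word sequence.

The NP opening brackets appear, in order, over: "no empty instrument behind a quiet sentence in Elena and some road in each chapter"; "no empty instrument behind a quiet sentence in Elena"; "a quiet sentence in Elena"; "Elena"; "some road in each chapter"; "each chapter". The first one spans "no empty instrument behind a quiet sentence in Elena and some road in each chapter".

no empty instrument behind a quiet sentence in Elena and some road in each chapter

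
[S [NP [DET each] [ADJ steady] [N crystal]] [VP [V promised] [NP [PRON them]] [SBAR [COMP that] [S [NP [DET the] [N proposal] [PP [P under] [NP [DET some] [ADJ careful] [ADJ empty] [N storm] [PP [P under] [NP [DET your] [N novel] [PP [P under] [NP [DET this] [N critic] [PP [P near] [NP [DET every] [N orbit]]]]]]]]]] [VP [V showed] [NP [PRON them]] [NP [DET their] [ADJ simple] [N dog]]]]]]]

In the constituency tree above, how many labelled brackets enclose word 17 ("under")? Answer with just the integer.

11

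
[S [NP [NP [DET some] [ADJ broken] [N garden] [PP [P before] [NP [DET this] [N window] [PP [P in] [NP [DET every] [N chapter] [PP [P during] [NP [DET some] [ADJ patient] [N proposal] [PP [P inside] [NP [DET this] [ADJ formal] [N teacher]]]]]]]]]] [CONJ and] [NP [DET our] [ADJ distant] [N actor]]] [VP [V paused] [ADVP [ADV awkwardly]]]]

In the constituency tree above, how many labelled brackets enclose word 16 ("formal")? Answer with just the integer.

12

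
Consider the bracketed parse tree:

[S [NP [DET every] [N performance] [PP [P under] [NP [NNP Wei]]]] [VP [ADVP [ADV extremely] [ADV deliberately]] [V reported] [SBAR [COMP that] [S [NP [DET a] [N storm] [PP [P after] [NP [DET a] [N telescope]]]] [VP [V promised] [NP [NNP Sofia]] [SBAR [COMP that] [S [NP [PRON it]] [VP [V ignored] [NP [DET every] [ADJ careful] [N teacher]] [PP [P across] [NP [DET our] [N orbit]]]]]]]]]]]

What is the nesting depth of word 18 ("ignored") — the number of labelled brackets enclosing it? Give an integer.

9

Counting open brackets not yet closed at "ignored": [S [VP [SBAR [S [VP [SBAR [S [VP [V = 9.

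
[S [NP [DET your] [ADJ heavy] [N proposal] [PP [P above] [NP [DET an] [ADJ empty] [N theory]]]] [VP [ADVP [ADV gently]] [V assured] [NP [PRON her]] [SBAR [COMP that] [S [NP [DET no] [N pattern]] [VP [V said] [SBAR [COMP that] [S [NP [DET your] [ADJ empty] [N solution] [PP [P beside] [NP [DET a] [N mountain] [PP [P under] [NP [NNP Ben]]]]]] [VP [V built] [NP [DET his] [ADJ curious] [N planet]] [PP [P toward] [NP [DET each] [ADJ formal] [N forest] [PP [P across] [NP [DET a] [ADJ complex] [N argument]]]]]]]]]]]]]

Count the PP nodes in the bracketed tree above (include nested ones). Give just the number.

Listing each PP by its span: [PP above an empty theory]; [PP beside a mountain under Ben]; [PP under Ben]; [PP toward each formal forest across a complex argument]; [PP across a complex argument] — that makes 5.

5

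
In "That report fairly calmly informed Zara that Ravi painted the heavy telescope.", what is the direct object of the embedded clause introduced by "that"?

the heavy telescope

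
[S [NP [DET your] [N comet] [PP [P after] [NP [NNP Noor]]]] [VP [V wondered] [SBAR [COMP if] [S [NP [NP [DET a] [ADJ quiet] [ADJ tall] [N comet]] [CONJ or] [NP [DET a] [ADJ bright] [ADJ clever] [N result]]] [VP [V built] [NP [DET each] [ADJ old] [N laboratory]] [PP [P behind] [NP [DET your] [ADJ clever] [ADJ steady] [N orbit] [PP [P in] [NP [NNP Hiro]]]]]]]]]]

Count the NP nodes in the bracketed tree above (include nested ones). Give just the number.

Listing each NP by its span: [NP your comet after Noor]; [NP Noor]; [NP a quiet tall comet or a bright clever result]; [NP a quiet tall comet]; [NP a bright clever result]; [NP each old laboratory] … — that makes 8.

8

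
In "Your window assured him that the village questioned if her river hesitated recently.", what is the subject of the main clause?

your window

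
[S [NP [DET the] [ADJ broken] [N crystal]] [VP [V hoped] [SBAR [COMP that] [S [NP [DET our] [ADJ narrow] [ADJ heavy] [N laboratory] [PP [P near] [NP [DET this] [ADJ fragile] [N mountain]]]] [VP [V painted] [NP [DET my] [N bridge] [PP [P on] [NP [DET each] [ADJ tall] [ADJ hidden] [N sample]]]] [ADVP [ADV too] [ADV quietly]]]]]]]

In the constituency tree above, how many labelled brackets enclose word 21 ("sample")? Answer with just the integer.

9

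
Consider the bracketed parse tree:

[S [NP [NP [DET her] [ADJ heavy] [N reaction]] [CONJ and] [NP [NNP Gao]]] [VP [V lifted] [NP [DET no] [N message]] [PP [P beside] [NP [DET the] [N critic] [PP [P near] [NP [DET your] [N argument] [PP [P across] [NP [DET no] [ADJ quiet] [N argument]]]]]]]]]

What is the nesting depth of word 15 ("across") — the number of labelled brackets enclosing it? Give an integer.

8

The word sits inside P, which is inside PP, inside NP, inside PP, inside NP, inside PP, inside VP, inside S — 8 brackets in all.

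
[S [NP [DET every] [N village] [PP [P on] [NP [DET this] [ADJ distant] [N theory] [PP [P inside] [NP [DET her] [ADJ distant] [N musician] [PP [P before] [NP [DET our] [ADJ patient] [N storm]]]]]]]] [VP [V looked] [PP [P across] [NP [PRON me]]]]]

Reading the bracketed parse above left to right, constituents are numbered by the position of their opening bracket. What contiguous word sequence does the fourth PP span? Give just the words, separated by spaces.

In left-to-right order the PP constituents are "on this distant theory inside her distant musician before our patient storm"; "inside her distant musician before our patient storm"; "before our patient storm"; "across me". Number 4 is "across me".

across me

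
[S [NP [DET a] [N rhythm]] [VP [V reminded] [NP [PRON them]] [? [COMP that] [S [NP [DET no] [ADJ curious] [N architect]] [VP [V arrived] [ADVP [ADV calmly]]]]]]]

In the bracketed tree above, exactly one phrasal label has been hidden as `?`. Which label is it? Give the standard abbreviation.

Looking at what the `?` directly dominates — COMP 'that', S — this is a subordinate clause (SBAR).

SBAR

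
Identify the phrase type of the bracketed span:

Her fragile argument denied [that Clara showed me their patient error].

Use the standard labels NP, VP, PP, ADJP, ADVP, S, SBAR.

The bracketed span "that Clara showed me their patient error" is headed by "that", making it a subordinate clause (SBAR).

SBAR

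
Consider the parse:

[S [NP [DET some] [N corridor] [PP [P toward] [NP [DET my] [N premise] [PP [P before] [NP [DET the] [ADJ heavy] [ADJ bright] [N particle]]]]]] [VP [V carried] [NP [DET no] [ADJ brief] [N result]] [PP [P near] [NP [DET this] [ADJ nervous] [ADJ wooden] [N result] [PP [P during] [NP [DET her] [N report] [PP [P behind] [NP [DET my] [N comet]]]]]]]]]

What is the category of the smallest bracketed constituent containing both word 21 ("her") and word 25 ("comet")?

NP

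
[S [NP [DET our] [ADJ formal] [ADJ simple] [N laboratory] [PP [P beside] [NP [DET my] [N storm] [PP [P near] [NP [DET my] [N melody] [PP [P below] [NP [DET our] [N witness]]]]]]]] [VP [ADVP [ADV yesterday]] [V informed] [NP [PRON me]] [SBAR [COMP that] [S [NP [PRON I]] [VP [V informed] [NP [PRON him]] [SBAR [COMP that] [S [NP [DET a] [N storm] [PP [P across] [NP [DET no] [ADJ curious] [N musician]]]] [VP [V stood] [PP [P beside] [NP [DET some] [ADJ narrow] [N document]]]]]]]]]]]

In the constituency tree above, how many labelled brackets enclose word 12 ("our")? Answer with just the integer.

9

Counting open brackets not yet closed at "our": [S [NP [PP [NP [PP [NP [PP [NP [DET = 9.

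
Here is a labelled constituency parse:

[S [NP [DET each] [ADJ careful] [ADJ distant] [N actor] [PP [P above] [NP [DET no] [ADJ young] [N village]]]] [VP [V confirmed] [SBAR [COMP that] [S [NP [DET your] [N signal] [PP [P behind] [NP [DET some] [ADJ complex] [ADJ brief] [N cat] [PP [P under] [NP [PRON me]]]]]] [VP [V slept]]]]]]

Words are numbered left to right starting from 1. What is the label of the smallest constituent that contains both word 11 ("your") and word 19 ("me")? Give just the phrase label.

Word 11 lies under S → VP → SBAR → S → NP → DET; word 19 lies under S → VP → SBAR → S → NP → PP → NP → PP → NP → PRON. The lowest shared node is the NP.

NP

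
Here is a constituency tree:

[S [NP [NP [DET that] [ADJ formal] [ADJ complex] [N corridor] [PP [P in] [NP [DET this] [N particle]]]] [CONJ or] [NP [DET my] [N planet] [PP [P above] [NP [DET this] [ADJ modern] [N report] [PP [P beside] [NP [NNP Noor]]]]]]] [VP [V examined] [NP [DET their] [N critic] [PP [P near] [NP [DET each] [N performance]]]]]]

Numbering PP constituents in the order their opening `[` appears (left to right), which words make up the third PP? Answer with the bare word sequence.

beside Noor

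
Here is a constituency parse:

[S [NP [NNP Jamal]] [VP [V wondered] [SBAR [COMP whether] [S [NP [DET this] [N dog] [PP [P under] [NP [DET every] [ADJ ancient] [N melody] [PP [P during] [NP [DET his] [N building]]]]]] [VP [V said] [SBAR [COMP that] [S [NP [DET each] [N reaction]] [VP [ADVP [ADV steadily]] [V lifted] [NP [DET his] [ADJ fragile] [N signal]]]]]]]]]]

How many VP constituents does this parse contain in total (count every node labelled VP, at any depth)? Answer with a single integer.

3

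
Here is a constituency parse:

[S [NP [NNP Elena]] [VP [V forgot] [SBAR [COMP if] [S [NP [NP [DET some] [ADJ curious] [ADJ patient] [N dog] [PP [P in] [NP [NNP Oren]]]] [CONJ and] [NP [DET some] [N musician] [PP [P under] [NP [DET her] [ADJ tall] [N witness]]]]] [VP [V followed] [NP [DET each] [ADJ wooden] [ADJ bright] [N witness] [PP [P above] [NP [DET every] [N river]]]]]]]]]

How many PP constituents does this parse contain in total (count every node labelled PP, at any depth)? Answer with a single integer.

Scanning left to right, an opening `[PP` appears at word positions 8, 13, 22 — 3 in total.

3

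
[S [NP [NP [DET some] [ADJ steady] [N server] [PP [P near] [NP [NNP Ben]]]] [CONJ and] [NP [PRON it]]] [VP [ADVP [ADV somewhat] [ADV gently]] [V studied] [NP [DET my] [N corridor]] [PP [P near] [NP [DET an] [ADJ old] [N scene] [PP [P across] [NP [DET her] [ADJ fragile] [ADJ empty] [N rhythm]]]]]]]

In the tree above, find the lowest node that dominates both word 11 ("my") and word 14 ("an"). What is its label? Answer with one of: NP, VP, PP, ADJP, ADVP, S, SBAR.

VP

The smallest bracket enclosing both words is [VP somewhat gently studied my corridor near an old scene across her fragile empty rhythm], so the label is VP.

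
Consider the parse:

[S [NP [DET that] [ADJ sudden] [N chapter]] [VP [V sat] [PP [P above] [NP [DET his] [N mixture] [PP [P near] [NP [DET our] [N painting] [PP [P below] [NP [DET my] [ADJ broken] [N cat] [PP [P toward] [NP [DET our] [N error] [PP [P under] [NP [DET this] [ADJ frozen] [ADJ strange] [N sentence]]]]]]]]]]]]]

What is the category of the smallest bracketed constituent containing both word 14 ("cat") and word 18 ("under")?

NP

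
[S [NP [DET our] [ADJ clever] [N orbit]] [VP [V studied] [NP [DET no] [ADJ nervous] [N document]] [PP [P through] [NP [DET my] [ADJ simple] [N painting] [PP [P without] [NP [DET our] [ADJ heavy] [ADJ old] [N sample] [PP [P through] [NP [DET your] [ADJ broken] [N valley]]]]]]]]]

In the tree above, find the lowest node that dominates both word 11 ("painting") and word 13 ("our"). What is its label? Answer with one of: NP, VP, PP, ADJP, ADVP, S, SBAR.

Word 11 lies under S → VP → PP → NP → N; word 13 lies under S → VP → PP → NP → PP → NP → DET. The lowest shared node is the NP.

NP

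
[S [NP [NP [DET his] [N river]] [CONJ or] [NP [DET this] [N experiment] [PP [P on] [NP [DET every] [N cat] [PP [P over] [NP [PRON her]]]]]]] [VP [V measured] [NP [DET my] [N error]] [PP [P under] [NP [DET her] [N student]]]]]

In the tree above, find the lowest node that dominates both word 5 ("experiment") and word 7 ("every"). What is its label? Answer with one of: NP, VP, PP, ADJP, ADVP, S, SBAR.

Both words fall inside [NP this experiment on every cat over her] (words 4–10), and no smaller constituent contains them both. Label: NP.

NP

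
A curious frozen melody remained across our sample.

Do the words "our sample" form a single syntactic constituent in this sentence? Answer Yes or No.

These words form the whole noun phrase headed by "sample", so yes — one constituent.

Yes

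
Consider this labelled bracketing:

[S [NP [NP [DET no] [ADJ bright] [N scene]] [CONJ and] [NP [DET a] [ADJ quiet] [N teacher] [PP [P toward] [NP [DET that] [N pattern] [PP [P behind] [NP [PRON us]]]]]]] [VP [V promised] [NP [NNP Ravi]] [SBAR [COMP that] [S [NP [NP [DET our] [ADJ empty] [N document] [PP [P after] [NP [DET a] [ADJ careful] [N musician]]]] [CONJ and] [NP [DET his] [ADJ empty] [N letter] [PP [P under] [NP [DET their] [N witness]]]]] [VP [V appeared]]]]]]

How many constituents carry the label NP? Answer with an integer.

11

Scanning left to right, an opening `[NP` appears at word positions 1, 1, 5, 9, 12, 14, 16, 16, 20, 24, 28 — 11 in total.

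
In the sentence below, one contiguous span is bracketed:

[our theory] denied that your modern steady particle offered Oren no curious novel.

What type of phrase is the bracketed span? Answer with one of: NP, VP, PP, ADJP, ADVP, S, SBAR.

NP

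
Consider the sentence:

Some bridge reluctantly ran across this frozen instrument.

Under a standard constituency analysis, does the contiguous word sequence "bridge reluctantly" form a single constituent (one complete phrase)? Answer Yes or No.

"bridge" belongs to the noun phrase "some bridge" while "reluctantly" belongs to the verb phrase "reluctantly ran across this frozen instrument"; a span that runs across that boundary is not a single phrase.

No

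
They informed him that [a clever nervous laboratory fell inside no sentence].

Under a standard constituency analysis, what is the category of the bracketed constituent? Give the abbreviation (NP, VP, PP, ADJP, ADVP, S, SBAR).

S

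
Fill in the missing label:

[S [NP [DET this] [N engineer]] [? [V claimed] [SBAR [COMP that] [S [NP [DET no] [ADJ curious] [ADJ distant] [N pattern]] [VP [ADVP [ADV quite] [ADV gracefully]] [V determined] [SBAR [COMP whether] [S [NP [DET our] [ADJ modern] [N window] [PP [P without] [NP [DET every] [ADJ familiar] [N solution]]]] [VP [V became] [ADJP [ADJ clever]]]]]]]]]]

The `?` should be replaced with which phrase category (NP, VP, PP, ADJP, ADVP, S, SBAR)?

VP

A constituent whose immediate children are V 'claimed', SBAR is a verb phrase: VP.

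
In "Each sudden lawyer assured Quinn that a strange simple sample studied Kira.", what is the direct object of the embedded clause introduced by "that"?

The verb of the embedded clause introduced by "that" is "studied"; its direct object is the NP "Kira".

Kira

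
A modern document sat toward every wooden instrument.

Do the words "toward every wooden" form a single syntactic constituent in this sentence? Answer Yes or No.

The smallest constituent containing the whole sequence is the prepositional phrase [PP toward every wooden instrument], but the sequence is only part of it — it straddles the boundary between preposition "toward" and noun phrase "every wooden instrument".

No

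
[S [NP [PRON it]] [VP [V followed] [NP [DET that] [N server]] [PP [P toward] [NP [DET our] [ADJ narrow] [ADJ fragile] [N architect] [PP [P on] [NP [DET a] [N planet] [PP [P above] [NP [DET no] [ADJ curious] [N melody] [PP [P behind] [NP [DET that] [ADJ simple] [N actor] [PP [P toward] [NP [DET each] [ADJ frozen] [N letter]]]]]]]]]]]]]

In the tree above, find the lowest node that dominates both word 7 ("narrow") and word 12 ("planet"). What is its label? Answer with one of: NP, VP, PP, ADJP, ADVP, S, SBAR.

NP

Both words fall inside [NP our narrow fragile architect on a planet above no curious melody behind that simple actor toward each frozen letter] (words 6–24), and no smaller constituent contains them both. Label: NP.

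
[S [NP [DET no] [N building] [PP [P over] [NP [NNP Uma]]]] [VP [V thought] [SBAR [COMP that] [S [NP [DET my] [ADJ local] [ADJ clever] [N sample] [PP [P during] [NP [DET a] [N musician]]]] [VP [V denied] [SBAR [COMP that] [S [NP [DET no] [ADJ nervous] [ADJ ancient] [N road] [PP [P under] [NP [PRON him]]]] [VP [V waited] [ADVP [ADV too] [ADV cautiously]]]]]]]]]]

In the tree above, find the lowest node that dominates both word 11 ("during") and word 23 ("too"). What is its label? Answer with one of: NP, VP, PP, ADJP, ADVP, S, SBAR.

S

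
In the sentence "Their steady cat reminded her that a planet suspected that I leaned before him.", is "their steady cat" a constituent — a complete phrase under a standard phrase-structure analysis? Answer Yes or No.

Yes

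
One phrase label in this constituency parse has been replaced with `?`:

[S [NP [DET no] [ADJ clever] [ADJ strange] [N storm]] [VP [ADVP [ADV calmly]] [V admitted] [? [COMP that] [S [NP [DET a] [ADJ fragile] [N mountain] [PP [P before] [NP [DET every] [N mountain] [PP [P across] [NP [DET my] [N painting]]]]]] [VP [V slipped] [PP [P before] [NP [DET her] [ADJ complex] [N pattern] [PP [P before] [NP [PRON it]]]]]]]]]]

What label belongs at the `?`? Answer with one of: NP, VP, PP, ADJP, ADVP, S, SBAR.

The `?` node immediately contains: COMP 'that', S. That is the internal structure of a subordinate clause, so the label is SBAR.

SBAR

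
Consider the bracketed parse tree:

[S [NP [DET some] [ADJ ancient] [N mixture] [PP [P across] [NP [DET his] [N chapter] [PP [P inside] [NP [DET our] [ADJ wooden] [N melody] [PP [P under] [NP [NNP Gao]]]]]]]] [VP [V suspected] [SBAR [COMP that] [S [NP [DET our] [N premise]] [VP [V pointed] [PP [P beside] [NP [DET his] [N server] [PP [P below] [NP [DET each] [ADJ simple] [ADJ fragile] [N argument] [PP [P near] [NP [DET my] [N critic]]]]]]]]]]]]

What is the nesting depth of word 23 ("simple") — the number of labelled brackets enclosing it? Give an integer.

10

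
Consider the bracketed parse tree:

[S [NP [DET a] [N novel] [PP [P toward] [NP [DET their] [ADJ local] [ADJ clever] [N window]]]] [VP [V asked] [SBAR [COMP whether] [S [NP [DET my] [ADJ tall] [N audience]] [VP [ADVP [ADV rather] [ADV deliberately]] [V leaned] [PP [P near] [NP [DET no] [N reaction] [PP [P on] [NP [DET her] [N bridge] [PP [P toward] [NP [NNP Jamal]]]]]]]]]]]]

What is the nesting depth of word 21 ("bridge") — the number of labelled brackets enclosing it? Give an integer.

10

The word sits inside N, which is inside NP, inside PP, inside NP, inside PP, inside VP, inside S, inside SBAR, inside VP, inside S — 10 brackets in all.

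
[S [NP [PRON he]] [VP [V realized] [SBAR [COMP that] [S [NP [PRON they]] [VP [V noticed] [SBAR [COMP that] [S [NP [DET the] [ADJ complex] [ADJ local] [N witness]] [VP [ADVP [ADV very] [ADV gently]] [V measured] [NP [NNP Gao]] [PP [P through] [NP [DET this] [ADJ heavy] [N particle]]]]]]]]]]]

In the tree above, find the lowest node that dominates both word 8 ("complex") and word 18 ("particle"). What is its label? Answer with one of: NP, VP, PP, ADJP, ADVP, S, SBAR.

S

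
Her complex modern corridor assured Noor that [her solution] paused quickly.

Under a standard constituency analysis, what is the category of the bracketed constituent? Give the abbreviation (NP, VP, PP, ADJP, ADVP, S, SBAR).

"solution" is the head of the bracketed span, so the span is a noun phrase: NP.

NP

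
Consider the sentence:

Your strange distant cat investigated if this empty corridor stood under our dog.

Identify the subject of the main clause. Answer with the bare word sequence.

The subject of the main clause is the NP immediately before the verb "investigated": "your strange distant cat".

your strange distant cat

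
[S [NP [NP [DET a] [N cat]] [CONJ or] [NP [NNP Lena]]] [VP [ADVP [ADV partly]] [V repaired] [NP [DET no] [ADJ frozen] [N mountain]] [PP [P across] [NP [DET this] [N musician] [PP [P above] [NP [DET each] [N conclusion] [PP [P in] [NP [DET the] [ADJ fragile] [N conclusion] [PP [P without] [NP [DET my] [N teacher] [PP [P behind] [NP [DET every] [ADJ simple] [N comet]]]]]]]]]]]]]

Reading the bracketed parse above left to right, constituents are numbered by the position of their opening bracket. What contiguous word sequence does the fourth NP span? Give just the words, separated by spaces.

no frozen mountain

The NP opening brackets appear, in order, over: "a cat or Lena"; "a cat"; "Lena"; "no frozen mountain"; "this musician above each conclusion in the fragile conclusion without my teacher behind every simple comet"; "each conclusion in the fragile conclusion without my teacher behind every simple comet"; "the fragile conclusion without my teacher behind every simple comet"; "my teacher behind every simple comet"; "every simple comet". The fourth one spans "no frozen mountain".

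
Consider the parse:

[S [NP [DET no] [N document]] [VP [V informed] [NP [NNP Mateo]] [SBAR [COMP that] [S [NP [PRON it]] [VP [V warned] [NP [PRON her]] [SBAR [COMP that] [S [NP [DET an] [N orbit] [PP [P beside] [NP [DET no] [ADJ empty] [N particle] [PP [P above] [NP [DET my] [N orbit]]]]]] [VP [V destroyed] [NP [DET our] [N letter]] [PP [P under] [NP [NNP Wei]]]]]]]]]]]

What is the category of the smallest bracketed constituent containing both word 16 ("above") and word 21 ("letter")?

S

Word 16 lies under S → VP → SBAR → S → VP → SBAR → S → NP → PP → NP → PP → P; word 21 lies under S → VP → SBAR → S → VP → SBAR → S → VP → NP → N. The lowest shared node is the S.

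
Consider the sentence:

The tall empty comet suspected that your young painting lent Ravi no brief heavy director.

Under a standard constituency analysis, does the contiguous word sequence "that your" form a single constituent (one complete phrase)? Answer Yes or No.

No

"that" belongs to the complementizer "that" while "your" belongs to the clause "your young painting lent Ravi no brief heavy director"; a span that runs across that boundary is not a single phrase.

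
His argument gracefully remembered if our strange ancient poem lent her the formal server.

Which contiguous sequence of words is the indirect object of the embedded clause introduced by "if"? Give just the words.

"lent" heads the VP of the embedded clause introduced by "if", and "her" is its indirect object.

her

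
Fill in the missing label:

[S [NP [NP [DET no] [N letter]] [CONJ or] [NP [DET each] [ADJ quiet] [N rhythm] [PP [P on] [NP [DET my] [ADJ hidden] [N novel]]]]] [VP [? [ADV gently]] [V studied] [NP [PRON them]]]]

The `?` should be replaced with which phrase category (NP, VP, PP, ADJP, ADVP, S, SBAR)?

ADVP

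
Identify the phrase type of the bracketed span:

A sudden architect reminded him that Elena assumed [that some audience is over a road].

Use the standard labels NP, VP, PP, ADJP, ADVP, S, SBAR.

SBAR

"that" is the head of the bracketed span, so the span is a subordinate clause: SBAR.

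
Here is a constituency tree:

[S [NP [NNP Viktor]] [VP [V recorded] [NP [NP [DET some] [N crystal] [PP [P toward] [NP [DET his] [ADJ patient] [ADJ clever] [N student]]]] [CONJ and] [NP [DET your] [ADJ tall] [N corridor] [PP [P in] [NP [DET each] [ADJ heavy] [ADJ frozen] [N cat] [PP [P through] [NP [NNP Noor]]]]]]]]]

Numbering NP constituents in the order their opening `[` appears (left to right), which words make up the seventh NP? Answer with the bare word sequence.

Noor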